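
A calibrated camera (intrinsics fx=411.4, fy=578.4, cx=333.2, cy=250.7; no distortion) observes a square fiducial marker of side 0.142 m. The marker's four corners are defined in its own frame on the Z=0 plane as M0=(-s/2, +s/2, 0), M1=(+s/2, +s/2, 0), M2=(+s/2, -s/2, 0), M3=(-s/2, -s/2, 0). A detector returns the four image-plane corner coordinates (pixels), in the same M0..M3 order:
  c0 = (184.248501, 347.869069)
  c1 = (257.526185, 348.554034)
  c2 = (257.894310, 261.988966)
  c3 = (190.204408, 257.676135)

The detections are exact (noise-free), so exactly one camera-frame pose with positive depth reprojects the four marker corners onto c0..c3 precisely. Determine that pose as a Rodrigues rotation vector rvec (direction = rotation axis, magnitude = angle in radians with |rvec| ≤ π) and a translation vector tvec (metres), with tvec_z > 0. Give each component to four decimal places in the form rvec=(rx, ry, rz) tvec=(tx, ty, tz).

rvec=(-0.4956, -0.2719, -0.0155) tvec=(-0.2294, 0.0767, 0.8585)

Intrinsics K: fx=411.4, fy=578.4, cx=333.2, cy=250.7
Marker side s = 0.142 m; corners in marker frame (Z=0):
  M0 = (-0.0710, +0.0710, 0)
  M1 = (+0.0710, +0.0710, 0)
  M2 = (+0.0710, -0.0710, 0)
  M3 = (-0.0710, -0.0710, 0)
Detected image corners:
  c0 = (184.248501, 347.869069) px
  c1 = (257.526185, 348.554034) px
  c2 = (257.894310, 261.988966) px
  c3 = (190.204408, 257.676135) px
Planar DLT: solve 8×8 A·h = b for H (H[2,2]=1):
  H  [+563.34032 -143.00604 +223.29134]
  H  [+110.65943 +456.53066 +302.34030]
  H  [+0.30448 -0.54463 +1.00000]
B = K⁻¹H; ‖b₁‖=1.164791, ‖b₂‖=1.164791; λ = 2/(‖b₁‖+‖b₂‖) = 0.858523, sign → tz>0 ⇒ λ=+0.858523
r₁ = λ·B[:,0] = (+0.96388,+0.05095,+0.26140); r₂ = λ·B[:,1] = (+0.08027,+0.88030,-0.46758)
r₃ = r₁×r₂ = (-0.25393,+0.47168,+0.84442); SVD([r₁ r₂ r₃]) → R = UVᵀ:
  R  [+0.96388 +0.08027 -0.25393]
  R  [+0.05095 +0.88030 +0.47168]
  R  [+0.26140 -0.46758 +0.84442]
t = (-0.22936, +0.07665, +0.85852) m
tr R = 2.688599; θ = arccos((tr R − 1)/2) = 0.565540 rad = 32.403°
axis k = ((R−Rᵀ)₃₂, (R−Rᵀ)₁₃, (R−Rᵀ)₂₁) / (2 sinθ) = (-0.876383, -0.480838, -0.027357)
rvec = θ·k = (-0.495629, -0.271933, -0.015471)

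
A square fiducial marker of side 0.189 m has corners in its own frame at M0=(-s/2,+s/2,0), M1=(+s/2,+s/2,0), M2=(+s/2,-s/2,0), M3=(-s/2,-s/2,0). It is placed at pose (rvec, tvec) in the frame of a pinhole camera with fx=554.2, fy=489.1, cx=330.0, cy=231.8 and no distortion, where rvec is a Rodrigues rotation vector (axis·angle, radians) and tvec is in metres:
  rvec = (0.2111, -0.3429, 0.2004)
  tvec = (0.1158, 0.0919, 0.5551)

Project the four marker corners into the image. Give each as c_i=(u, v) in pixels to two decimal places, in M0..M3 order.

c0=(337.17, 384.12) c1=(496.22, 391.53) c2=(547.54, 245.71) c3=(385.12, 218.64)

Intrinsics K: fx=554.2, fy=489.1, cx=330.0, cy=231.8
Marker side s = 0.189 m; corners in marker frame (Z=0):
  M0 = (-0.0945, +0.0945, 0)
  M1 = (+0.0945, +0.0945, 0)
  M2 = (+0.0945, -0.0945, 0)
  M3 = (-0.0945, -0.0945, 0)
rvec = (0.2111, -0.3429, 0.2004), |rvec| = θ = 0.44978 rad = 25.771°
Rodrigues: sinθ=0.43477, 1−cosθ=0.09946; R = I + sinθ·[k]× + (1−cosθ)·[k]×²:
    [+0.92245 -0.22930 -0.31066]
    [+0.15812 +0.95835 -0.23784]
    [+0.35225 +0.17027 +0.92029]
t = (0.1158, 0.0919, 0.5551) m
M0: Pc = R·M0+t = (+0.00696, +0.16752, +0.53790); u = 554.2·(+0.00696)/0.53790 + 330.0 = 337.1706, v = 489.1·(+0.16752)/0.53790 + 231.8 = 384.1223
M1: Pc = R·M1+t = (+0.18130, +0.19741, +0.60448); u = 554.2·(+0.18130)/0.60448 + 330.0 = 496.2227, v = 489.1·(+0.19741)/0.60448 + 231.8 = 391.5270
M2: Pc = R·M2+t = (+0.22464, +0.01628, +0.57230); u = 554.2·(+0.22464)/0.57230 + 330.0 = 547.5366, v = 489.1·(+0.01628)/0.57230 + 231.8 = 245.7123
M3: Pc = R·M3+t = (+0.05030, -0.01361, +0.50572); u = 554.2·(+0.05030)/0.50572 + 330.0 = 385.1186, v = 489.1·(-0.01361)/0.50572 + 231.8 = 218.6406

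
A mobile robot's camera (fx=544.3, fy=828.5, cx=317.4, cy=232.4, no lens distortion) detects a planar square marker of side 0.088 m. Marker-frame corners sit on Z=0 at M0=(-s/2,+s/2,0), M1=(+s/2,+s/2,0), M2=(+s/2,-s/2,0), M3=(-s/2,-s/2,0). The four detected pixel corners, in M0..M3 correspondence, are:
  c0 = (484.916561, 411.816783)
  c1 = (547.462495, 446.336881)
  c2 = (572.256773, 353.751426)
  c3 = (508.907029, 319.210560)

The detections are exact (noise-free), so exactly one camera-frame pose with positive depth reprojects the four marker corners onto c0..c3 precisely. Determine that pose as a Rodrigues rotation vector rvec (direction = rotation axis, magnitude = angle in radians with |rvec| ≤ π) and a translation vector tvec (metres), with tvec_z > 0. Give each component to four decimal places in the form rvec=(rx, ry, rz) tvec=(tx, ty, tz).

Intrinsics K: fx=544.3, fy=828.5, cx=317.4, cy=232.4
Marker side s = 0.088 m; corners in marker frame (Z=0):
  M0 = (-0.0440, +0.0440, 0)
  M1 = (+0.0440, +0.0440, 0)
  M2 = (+0.0440, -0.0440, 0)
  M3 = (-0.0440, -0.0440, 0)
Detected image corners:
  c0 = (484.916561, 411.816783) px
  c1 = (547.462495, 446.336881) px
  c2 = (572.256773, 353.751426) px
  c3 = (508.907029, 319.210560) px
Planar DLT: solve 8×8 A·h = b for H (H[2,2]=1):
  H  [+691.48496 -209.72902 +528.25482]
  H  [+375.14557 +1101.08708 +383.00472]
  H  [-0.04505 +0.12765 +1.00000]
B = K⁻¹H; ‖b₁‖=1.378424, ‖b₂‖=1.378424; λ = 2/(‖b₁‖+‖b₂‖) = 0.725466, sign → tz>0 ⇒ λ=+0.725466
r₁ = λ·B[:,0] = (+0.94070,+0.33766,-0.03268); r₂ = λ·B[:,1] = (-0.33354,+0.93818,+0.09261)
r₃ = r₁×r₂ = (+0.06193,-0.07621,+0.99517); SVD([r₁ r₂ r₃]) → R = UVᵀ:
  R  [+0.94070 -0.33354 +0.06193]
  R  [+0.33766 +0.93818 -0.07621]
  R  [-0.03268 +0.09261 +0.99517]
t = (+0.28104, +0.13188, +0.72547) m
tr R = 2.874044; θ = arccos((tr R − 1)/2) = 0.356792 rad = 20.443°
axis k = ((R−Rᵀ)₃₂, (R−Rᵀ)₁₃, (R−Rᵀ)₂₁) / (2 sinθ) = (+0.241672, +0.135452, +0.960858)
rvec = θ·k = (+0.086226, +0.048328, +0.342826)

rvec=(0.0862, 0.0483, 0.3428) tvec=(0.2810, 0.1319, 0.7255)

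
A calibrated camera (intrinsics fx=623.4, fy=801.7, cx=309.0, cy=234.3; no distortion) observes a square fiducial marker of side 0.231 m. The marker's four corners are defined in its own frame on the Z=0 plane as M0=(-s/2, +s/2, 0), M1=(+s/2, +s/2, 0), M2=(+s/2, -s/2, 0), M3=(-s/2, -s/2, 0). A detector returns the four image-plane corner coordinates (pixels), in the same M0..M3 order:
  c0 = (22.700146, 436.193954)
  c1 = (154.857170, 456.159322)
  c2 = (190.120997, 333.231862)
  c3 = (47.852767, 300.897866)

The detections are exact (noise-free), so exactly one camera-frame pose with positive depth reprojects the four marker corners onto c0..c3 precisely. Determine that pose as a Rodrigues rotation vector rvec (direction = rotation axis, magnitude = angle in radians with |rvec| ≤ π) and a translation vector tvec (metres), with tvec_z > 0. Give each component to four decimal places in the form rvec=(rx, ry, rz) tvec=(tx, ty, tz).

rvec=(0.5074, -0.3069, 0.3152) tvec=(-0.3514, 0.2028, 1.0783)

Intrinsics K: fx=623.4, fy=801.7, cx=309.0, cy=234.3
Marker side s = 0.231 m; corners in marker frame (Z=0):
  M0 = (-0.1155, +0.1155, 0)
  M1 = (+0.1155, +0.1155, 0)
  M2 = (+0.1155, -0.1155, 0)
  M3 = (-0.1155, -0.1155, 0)
Detected image corners:
  c0 = (22.700146, 436.193954) px
  c1 = (154.857170, 456.159322) px
  c2 = (190.120997, 333.231862) px
  c3 = (47.852767, 300.897866) px
Planar DLT: solve 8×8 A·h = b for H (H[2,2]=1):
  H  [+627.81801 -90.81451 +105.85332]
  H  [+239.88969 +707.78631 +385.05561]
  H  [+0.33516 +0.39279 +1.00000]
B = K⁻¹H; ‖b₁‖=0.927392, ‖b₂‖=0.927392; λ = 2/(‖b₁‖+‖b₂‖) = 1.078292, sign → tz>0 ⇒ λ=+1.078292
r₁ = λ·B[:,0] = (+0.90680,+0.21703,+0.36140); r₂ = λ·B[:,1] = (-0.36702,+0.82820,+0.42354)
r₃ = r₁×r₂ = (-0.20738,-0.51671,+0.83066); SVD([r₁ r₂ r₃]) → R = UVᵀ:
  R  [+0.90680 -0.36702 -0.20738]
  R  [+0.21703 +0.82820 -0.51671]
  R  [+0.36140 +0.42354 +0.83066]
t = (-0.35138, +0.20277, +1.07829) m
tr R = 2.565662; θ = arccos((tr R − 1)/2) = 0.671593 rad = 38.479°
axis k = ((R−Rᵀ)₃₂, (R−Rᵀ)₁₃, (R−Rᵀ)₂₁) / (2 sinθ) = (+0.755546, -0.457045, +0.469319)
rvec = θ·k = (+0.507420, -0.306948, +0.315192)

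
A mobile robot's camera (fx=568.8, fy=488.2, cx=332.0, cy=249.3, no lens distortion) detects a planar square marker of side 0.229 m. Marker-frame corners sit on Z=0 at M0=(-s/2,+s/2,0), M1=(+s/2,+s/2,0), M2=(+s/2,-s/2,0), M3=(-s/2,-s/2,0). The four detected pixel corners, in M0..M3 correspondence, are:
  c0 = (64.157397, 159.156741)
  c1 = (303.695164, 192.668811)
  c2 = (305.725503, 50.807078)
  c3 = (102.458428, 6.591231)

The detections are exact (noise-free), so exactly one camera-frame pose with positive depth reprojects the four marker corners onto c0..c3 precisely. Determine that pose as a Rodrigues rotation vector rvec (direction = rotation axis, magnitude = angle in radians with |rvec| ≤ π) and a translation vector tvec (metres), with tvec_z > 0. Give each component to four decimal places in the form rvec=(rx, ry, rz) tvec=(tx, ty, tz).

Intrinsics K: fx=568.8, fy=488.2, cx=332.0, cy=249.3
Marker side s = 0.229 m; corners in marker frame (Z=0):
  M0 = (-0.1145, +0.1145, 0)
  M1 = (+0.1145, +0.1145, 0)
  M2 = (+0.1145, -0.1145, 0)
  M3 = (-0.1145, -0.1145, 0)
Detected image corners:
  c0 = (64.157397, 159.156741) px
  c1 = (303.695164, 192.668811) px
  c2 = (305.725503, 50.807078) px
  c3 = (102.458428, 6.591231) px
Planar DLT: solve 8×8 A·h = b for H (H[2,2]=1):
  H  [+1056.67721 -213.62892 +201.05065]
  H  [+222.09327 +572.95083 +97.75651]
  H  [+0.49448 -0.67034 +1.00000]
B = K⁻¹H; ‖b₁‖=1.657587, ‖b₂‖=1.657587; λ = 2/(‖b₁‖+‖b₂‖) = 0.603287, sign → tz>0 ⇒ λ=+0.603287
r₁ = λ·B[:,0] = (+0.94662,+0.12212,+0.29831); r₂ = λ·B[:,1] = (+0.00947,+0.91453,-0.40441)
r₃ = r₁×r₂ = (-0.32220,+0.38565,+0.86456); SVD([r₁ r₂ r₃]) → R = UVᵀ:
  R  [+0.94662 +0.00947 -0.32220]
  R  [+0.12212 +0.91453 +0.38565]
  R  [+0.29831 -0.40441 +0.86456]
t = (-0.13889, -0.18727, +0.60329) m
tr R = 2.725713; θ = arccos((tr R − 1)/2) = 0.529902 rad = 30.361°
axis k = ((R−Rᵀ)₃₂, (R−Rᵀ)₁₃, (R−Rᵀ)₂₁) / (2 sinθ) = (-0.781541, -0.613820, +0.111435)
rvec = θ·k = (-0.414140, -0.325265, +0.059050)

rvec=(-0.4141, -0.3253, 0.0590) tvec=(-0.1389, -0.1873, 0.6033)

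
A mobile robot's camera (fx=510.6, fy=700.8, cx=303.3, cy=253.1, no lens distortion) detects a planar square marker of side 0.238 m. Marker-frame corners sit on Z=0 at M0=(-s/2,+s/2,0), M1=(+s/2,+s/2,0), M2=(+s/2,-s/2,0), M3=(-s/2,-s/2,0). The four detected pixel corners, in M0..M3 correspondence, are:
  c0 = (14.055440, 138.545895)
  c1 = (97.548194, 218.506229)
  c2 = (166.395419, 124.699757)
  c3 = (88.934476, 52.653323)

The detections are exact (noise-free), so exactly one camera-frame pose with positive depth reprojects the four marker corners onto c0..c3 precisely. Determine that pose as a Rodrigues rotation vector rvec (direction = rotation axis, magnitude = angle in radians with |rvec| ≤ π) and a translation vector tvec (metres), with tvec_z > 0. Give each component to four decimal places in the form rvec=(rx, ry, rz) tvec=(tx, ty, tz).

rvec=(-0.4672, -0.0691, 0.6011) tvec=(-0.4959, -0.2092, 1.2043)

Intrinsics K: fx=510.6, fy=700.8, cx=303.3, cy=253.1
Marker side s = 0.238 m; corners in marker frame (Z=0):
  M0 = (-0.1190, +0.1190, 0)
  M1 = (+0.1190, +0.1190, 0)
  M2 = (+0.1190, -0.1190, 0)
  M3 = (-0.1190, -0.1190, 0)
Detected image corners:
  c0 = (14.055440, 138.545895) px
  c1 = (97.548194, 218.506229) px
  c2 = (166.395419, 124.699757) px
  c3 = (88.934476, 52.653323) px
Planar DLT: solve 8×8 A·h = b for H (H[2,2]=1):
  H  [+332.16472 -335.76253 +93.02262]
  H  [+310.72243 +328.28107 +131.36859]
  H  [-0.05907 -0.36767 +1.00000]
B = K⁻¹H; ‖b₁‖=0.830383, ‖b₂‖=0.830383; λ = 2/(‖b₁‖+‖b₂‖) = 1.204264, sign → tz>0 ⇒ λ=+1.204264
r₁ = λ·B[:,0] = (+0.82568,+0.55964,-0.07114); r₂ = λ·B[:,1] = (-0.52890,+0.72403,-0.44277)
r₃ = r₁×r₂ = (-0.19629,+0.40321,+0.89381); SVD([r₁ r₂ r₃]) → R = UVᵀ:
  R  [+0.82568 -0.52890 -0.19629]
  R  [+0.55964 +0.72403 +0.40321]
  R  [-0.07114 -0.44277 +0.89381]
t = (-0.49594, -0.20918, +1.20426) m
tr R = 2.443517; θ = arccos((tr R − 1)/2) = 0.764457 rad = 43.800°
axis k = ((R−Rᵀ)₃₂, (R−Rᵀ)₁₃, (R−Rᵀ)₂₁) / (2 sinθ) = (-0.611129, -0.090406, +0.786351)
rvec = θ·k = (-0.467182, -0.069111, +0.601131)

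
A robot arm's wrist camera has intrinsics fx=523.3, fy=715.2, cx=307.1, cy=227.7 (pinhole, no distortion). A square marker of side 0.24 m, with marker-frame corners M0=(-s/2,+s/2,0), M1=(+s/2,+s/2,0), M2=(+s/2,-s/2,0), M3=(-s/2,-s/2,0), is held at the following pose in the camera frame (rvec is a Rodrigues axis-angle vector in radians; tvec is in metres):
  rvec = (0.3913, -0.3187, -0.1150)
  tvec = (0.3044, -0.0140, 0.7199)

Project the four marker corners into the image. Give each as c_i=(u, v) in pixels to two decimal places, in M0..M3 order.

Intrinsics K: fx=523.3, fy=715.2, cx=307.1, cy=227.7
Marker side s = 0.24 m; corners in marker frame (Z=0):
  M0 = (-0.1200, +0.1200, 0)
  M1 = (+0.1200, +0.1200, 0)
  M2 = (+0.1200, -0.1200, 0)
  M3 = (-0.1200, -0.1200, 0)
rvec = (0.3913, -0.3187, -0.1150), |rvec| = θ = 0.51760 rad = 29.656°
Rodrigues: sinθ=0.49480, 1−cosθ=0.13099; R = I + sinθ·[k]× + (1−cosθ)·[k]×²:
    [+0.94387 +0.04896 -0.32666]
    [-0.17091 +0.91867 -0.35614]
    [+0.28266 +0.39198 +0.87548]
t = (0.3044, -0.0140, 0.7199) m
M0: Pc = R·M0+t = (+0.19701, +0.11675, +0.73302); u = 523.3·(+0.19701)/0.73302 + 307.1 = 447.7452, v = 715.2·(+0.11675)/0.73302 + 227.7 = 341.6113
M1: Pc = R·M1+t = (+0.42354, +0.07573, +0.80086); u = 523.3·(+0.42354)/0.80086 + 307.1 = 583.8517, v = 715.2·(+0.07573)/0.80086 + 227.7 = 295.3316
M2: Pc = R·M2+t = (+0.41179, -0.14475, +0.70678); u = 523.3·(+0.41179)/0.70678 + 307.1 = 611.9885, v = 715.2·(-0.14475)/0.70678 + 227.7 = 81.2266
M3: Pc = R·M3+t = (+0.18526, -0.10373, +0.63894); u = 523.3·(+0.18526)/0.63894 + 307.1 = 458.8296, v = 715.2·(-0.10373)/0.63894 + 227.7 = 111.5884

c0=(447.75, 341.61) c1=(583.85, 295.33) c2=(611.99, 81.23) c3=(458.83, 111.59)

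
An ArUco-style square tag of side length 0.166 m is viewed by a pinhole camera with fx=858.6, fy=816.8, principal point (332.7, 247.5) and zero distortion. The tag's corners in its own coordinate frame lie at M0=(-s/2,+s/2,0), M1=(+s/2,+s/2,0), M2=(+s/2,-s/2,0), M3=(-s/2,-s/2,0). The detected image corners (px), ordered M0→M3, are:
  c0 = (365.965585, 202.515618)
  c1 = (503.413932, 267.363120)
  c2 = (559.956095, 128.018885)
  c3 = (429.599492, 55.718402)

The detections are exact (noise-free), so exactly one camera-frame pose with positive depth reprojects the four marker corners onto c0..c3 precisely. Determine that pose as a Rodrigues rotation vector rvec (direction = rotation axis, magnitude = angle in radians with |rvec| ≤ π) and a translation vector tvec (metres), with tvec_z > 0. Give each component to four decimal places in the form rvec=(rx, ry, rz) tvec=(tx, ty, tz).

rvec=(-0.0569, -0.3582, 0.4100) tvec=(0.1343, -0.0880, 0.8570)

Intrinsics K: fx=858.6, fy=816.8, cx=332.7, cy=247.5
Marker side s = 0.166 m; corners in marker frame (Z=0):
  M0 = (-0.0830, +0.0830, 0)
  M1 = (+0.0830, +0.0830, 0)
  M2 = (+0.0830, -0.0830, 0)
  M3 = (-0.0830, -0.0830, 0)
Detected image corners:
  c0 = (365.965585, 202.515618) px
  c1 = (503.413932, 267.363120) px
  c2 = (559.956095, 128.018885) px
  c3 = (429.599492, 55.718402) px
Planar DLT: solve 8×8 A·h = b for H (H[2,2]=1):
  H  [+984.89313 -429.46138 +467.23406]
  H  [+476.13576 +837.18835 +163.62624]
  H  [+0.38412 -0.14668 +1.00000]
B = K⁻¹H; ‖b₁‖=1.166921, ‖b₂‖=1.166921; λ = 2/(‖b₁‖+‖b₂‖) = 0.856956, sign → tz>0 ⇒ λ=+0.856956
r₁ = λ·B[:,0] = (+0.85546,+0.39980,+0.32917); r₂ = λ·B[:,1] = (-0.37993,+0.91643,-0.12570)
r₃ = r₁×r₂ = (-0.35192,-0.01753,+0.93587); SVD([r₁ r₂ r₃]) → R = UVᵀ:
  R  [+0.85546 -0.37993 -0.35192]
  R  [+0.39980 +0.91643 -0.01753]
  R  [+0.32917 -0.12570 +0.93587]
t = (+0.13428, -0.08800, +0.85696) m
tr R = 2.707758; θ = arccos((tr R − 1)/2) = 0.547404 rad = 31.364°
axis k = ((R−Rᵀ)₃₂, (R−Rᵀ)₁₃, (R−Rᵀ)₂₁) / (2 sinθ) = (-0.103908, -0.654298, +0.749064)
rvec = θ·k = (-0.056879, -0.358165, +0.410040)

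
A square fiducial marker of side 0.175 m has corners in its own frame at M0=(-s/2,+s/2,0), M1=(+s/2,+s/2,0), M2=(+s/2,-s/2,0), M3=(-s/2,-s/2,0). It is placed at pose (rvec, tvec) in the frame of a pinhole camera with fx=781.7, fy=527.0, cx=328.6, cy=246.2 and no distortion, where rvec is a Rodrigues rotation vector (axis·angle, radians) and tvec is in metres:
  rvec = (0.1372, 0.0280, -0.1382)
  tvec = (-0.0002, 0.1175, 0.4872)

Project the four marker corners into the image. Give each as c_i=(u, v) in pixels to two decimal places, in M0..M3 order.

Intrinsics K: fx=781.7, fy=527.0, cx=328.6, cy=246.2
Marker side s = 0.175 m; corners in marker frame (Z=0):
  M0 = (-0.0875, +0.0875, 0)
  M1 = (+0.0875, +0.0875, 0)
  M2 = (+0.0875, -0.0875, 0)
  M3 = (-0.0875, -0.0875, 0)
rvec = (0.1372, 0.0280, -0.1382), |rvec| = θ = 0.19674 rad = 11.272°
Rodrigues: sinθ=0.19547, 1−cosθ=0.01929; R = I + sinθ·[k]× + (1−cosθ)·[k]×²:
    [+0.99009 +0.13922 +0.01837]
    [-0.13540 +0.98110 -0.13825]
    [-0.03727 +0.13439 +0.99023]
t = (-0.0002, 0.1175, 0.4872) m
M0: Pc = R·M0+t = (-0.07465, +0.21519, +0.50222); u = 781.7·(-0.07465)/0.50222 + 328.6 = 212.4069, v = 527.0·(+0.21519)/0.50222 + 246.2 = 472.0111
M1: Pc = R·M1+t = (+0.09862, +0.19150, +0.49570); u = 781.7·(+0.09862)/0.49570 + 328.6 = 484.1129, v = 527.0·(+0.19150)/0.49570 + 246.2 = 449.7918
M2: Pc = R·M2+t = (+0.07425, +0.01981, +0.47218); u = 781.7·(+0.07425)/0.47218 + 328.6 = 451.5231, v = 527.0·(+0.01981)/0.47218 + 246.2 = 268.3062
M3: Pc = R·M3+t = (-0.09902, +0.04350, +0.47870); u = 781.7·(-0.09902)/0.47870 + 328.6 = 166.9126, v = 527.0·(+0.04350)/0.47870 + 246.2 = 294.0899

c0=(212.41, 472.01) c1=(484.11, 449.79) c2=(451.52, 268.31) c3=(166.91, 294.09)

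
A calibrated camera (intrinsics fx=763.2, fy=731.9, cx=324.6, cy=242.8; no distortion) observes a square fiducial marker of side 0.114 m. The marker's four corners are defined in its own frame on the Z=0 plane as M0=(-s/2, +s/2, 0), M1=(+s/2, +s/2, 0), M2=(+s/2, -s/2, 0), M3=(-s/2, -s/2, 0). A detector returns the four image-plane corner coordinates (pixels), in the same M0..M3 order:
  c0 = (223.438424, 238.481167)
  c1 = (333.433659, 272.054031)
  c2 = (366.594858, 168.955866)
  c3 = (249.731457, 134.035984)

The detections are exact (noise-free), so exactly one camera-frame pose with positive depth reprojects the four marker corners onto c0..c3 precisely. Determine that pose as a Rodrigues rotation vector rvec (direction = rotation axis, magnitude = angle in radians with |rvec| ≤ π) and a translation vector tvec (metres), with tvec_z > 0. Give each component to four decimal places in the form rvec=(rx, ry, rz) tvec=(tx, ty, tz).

Intrinsics K: fx=763.2, fy=731.9, cx=324.6, cy=242.8
Marker side s = 0.114 m; corners in marker frame (Z=0):
  M0 = (-0.0570, +0.0570, 0)
  M1 = (+0.0570, +0.0570, 0)
  M2 = (+0.0570, -0.0570, 0)
  M3 = (-0.0570, -0.0570, 0)
Detected image corners:
  c0 = (223.438424, 238.481167) px
  c1 = (333.433659, 272.054031) px
  c2 = (366.594858, 168.955866) px
  c3 = (249.731457, 134.035984) px
Planar DLT: solve 8×8 A·h = b for H (H[2,2]=1):
  H  [+977.52682 -109.22878 +292.67940]
  H  [+288.73545 +1015.30826 +204.85362]
  H  [-0.05653 +0.51633 +1.00000]
B = K⁻¹H; ‖b₁‖=1.369913, ‖b₂‖=1.369913; λ = 2/(‖b₁‖+‖b₂‖) = 0.729973, sign → tz>0 ⇒ λ=+0.729973
r₁ = λ·B[:,0] = (+0.95252,+0.30167,-0.04127); r₂ = λ·B[:,1] = (-0.26478,+0.88760,+0.37690)
r₃ = r₁×r₂ = (+0.15033,-0.34808,+0.92533); SVD([r₁ r₂ r₃]) → R = UVᵀ:
  R  [+0.95252 -0.26478 +0.15033]
  R  [+0.30167 +0.88760 -0.34808]
  R  [-0.04127 +0.37690 +0.92533]
t = (-0.03053, -0.03785, +0.72997) m
tr R = 2.765454; θ = arccos((tr R − 1)/2) = 0.489161 rad = 28.027°
axis k = ((R−Rᵀ)₃₂, (R−Rᵀ)₁₃, (R−Rᵀ)₂₁) / (2 sinθ) = (+0.771451, +0.203872, +0.602744)
rvec = θ·k = (+0.377364, +0.099727, +0.294839)

rvec=(0.3774, 0.0997, 0.2948) tvec=(-0.0305, -0.0378, 0.7300)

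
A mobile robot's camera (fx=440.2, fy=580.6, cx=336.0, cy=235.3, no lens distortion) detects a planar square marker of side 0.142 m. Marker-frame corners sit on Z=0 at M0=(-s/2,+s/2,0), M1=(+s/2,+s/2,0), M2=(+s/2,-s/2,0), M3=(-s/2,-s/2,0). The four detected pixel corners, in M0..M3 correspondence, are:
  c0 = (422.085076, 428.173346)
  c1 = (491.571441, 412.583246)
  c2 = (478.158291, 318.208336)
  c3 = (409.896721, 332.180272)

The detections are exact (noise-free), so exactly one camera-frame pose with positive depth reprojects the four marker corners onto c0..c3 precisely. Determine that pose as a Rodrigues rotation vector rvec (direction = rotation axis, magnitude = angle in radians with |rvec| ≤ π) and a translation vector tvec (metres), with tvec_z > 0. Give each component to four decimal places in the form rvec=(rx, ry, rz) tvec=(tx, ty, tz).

rvec=(-0.1319, -0.0765, -0.1428) tvec=(0.2280, 0.2065, 0.8757)

Intrinsics K: fx=440.2, fy=580.6, cx=336.0, cy=235.3
Marker side s = 0.142 m; corners in marker frame (Z=0):
  M0 = (-0.0710, +0.0710, 0)
  M1 = (+0.0710, +0.0710, 0)
  M2 = (+0.0710, -0.0710, 0)
  M3 = (-0.0710, -0.0710, 0)
Detected image corners:
  c0 = (422.085076, 428.173346) px
  c1 = (491.571441, 412.583246) px
  c2 = (478.158291, 318.208336) px
  c3 = (409.896721, 332.180272) px
Planar DLT: solve 8×8 A·h = b for H (H[2,2]=1):
  H  [+528.88309 +25.60843 +450.60104]
  H  [-67.70165 +616.83252 +372.25079]
  H  [+0.09746 -0.14335 +1.00000]
B = K⁻¹H; ‖b₁‖=1.141996, ‖b₂‖=1.141996; λ = 2/(‖b₁‖+‖b₂‖) = 0.875660, sign → tz>0 ⇒ λ=+0.875660
r₁ = λ·B[:,0] = (+0.98693,-0.13669,+0.08534); r₂ = λ·B[:,1] = (+0.14675,+0.98118,-0.12552)
r₃ = r₁×r₂ = (-0.06658,+0.13641,+0.98841); SVD([r₁ r₂ r₃]) → R = UVᵀ:
  R  [+0.98693 +0.14675 -0.06658]
  R  [-0.13669 +0.98118 +0.13641]
  R  [+0.08534 -0.12552 +0.98841]
t = (+0.22797, +0.20655, +0.87566) m
tr R = 2.956520; θ = arccos((tr R − 1)/2) = 0.208898 rad = 11.969°
axis k = ((R−Rᵀ)₃₂, (R−Rᵀ)₁₃, (R−Rᵀ)₂₁) / (2 sinθ) = (-0.631517, -0.366281, -0.683392)
rvec = θ·k = (-0.131923, -0.076515, -0.142759)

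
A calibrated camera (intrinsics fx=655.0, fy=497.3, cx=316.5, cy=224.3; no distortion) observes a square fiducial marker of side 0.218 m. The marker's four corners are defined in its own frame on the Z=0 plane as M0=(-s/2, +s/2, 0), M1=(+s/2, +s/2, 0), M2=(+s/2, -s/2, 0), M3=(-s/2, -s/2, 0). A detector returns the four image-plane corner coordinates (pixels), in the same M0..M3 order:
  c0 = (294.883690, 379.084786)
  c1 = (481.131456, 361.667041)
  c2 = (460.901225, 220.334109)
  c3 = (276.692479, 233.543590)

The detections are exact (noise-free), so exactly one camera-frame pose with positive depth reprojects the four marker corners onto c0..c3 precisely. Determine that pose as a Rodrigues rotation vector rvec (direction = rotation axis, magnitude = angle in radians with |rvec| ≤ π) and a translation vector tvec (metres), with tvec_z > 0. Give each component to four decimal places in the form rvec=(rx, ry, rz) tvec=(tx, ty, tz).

Intrinsics K: fx=655.0, fy=497.3, cx=316.5, cy=224.3
Marker side s = 0.218 m; corners in marker frame (Z=0):
  M0 = (-0.1090, +0.1090, 0)
  M1 = (+0.1090, +0.1090, 0)
  M2 = (+0.1090, -0.1090, 0)
  M3 = (-0.1090, -0.1090, 0)
Detected image corners:
  c0 = (294.883690, 379.084786) px
  c1 = (481.131456, 361.667041) px
  c2 = (460.901225, 220.334109) px
  c3 = (276.692479, 233.543590) px
Planar DLT: solve 8×8 A·h = b for H (H[2,2]=1):
  H  [+897.98895 +64.06526 +379.62536]
  H  [-32.01776 +638.79489 +298.05240]
  H  [+0.12778 -0.06375 +1.00000]
B = K⁻¹H; ‖b₁‖=1.321101, ‖b₂‖=1.321101; λ = 2/(‖b₁‖+‖b₂‖) = 0.756945, sign → tz>0 ⇒ λ=+0.756945
r₁ = λ·B[:,0] = (+0.99102,-0.09236,+0.09672); r₂ = λ·B[:,1] = (+0.09735,+0.99408,-0.04825)
r₃ = r₁×r₂ = (-0.09169,+0.05724,+0.99414); SVD([r₁ r₂ r₃]) → R = UVᵀ:
  R  [+0.99102 +0.09735 -0.09169]
  R  [-0.09236 +0.99408 +0.05724]
  R  [+0.09672 -0.04825 +0.99414]
t = (+0.07295, +0.11226, +0.75694) m
tr R = 2.979238; θ = arccos((tr R − 1)/2) = 0.144215 rad = 8.263°
axis k = ((R−Rᵀ)₃₂, (R−Rᵀ)₁₃, (R−Rᵀ)₂₁) / (2 sinθ) = (-0.367011, -0.655493, -0.660024)
rvec = θ·k = (-0.052928, -0.094532, -0.095185)

rvec=(-0.0529, -0.0945, -0.0952) tvec=(0.0730, 0.1123, 0.7569)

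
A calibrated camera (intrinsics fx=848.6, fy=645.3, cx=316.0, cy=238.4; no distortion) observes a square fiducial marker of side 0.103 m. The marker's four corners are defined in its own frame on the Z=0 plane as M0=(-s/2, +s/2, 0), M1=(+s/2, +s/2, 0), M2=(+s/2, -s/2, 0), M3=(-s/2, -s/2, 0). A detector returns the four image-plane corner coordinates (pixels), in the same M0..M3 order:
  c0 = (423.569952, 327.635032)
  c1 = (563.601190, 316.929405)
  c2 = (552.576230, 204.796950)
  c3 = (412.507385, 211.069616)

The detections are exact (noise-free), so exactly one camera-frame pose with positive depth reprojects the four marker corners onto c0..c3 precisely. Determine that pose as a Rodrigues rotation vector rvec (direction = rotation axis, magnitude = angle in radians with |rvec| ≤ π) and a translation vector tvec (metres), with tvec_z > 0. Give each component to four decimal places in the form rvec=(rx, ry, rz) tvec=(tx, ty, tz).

Intrinsics K: fx=848.6, fy=645.3, cx=316.0, cy=238.4
Marker side s = 0.103 m; corners in marker frame (Z=0):
  M0 = (-0.0515, +0.0515, 0)
  M1 = (+0.0515, +0.0515, 0)
  M2 = (+0.0515, -0.0515, 0)
  M3 = (-0.0515, -0.0515, 0)
Detected image corners:
  c0 = (423.569952, 327.635032) px
  c1 = (563.601190, 316.929405) px
  c2 = (552.576230, 204.796950) px
  c3 = (412.507385, 211.069616) px
Planar DLT: solve 8×8 A·h = b for H (H[2,2]=1):
  H  [+1542.43075 +94.08124 +489.40616]
  H  [+16.86201 +1102.63356 +264.94666]
  H  [+0.37438 -0.02692 +1.00000]
B = K⁻¹H; ‖b₁‖=1.723115, ‖b₂‖=1.723115; λ = 2/(‖b₁‖+‖b₂‖) = 0.580344, sign → tz>0 ⇒ λ=+0.580344
r₁ = λ·B[:,0] = (+0.97394,-0.06510,+0.21727); r₂ = λ·B[:,1] = (+0.07016,+0.99741,-0.01562)
r₃ = r₁×r₂ = (-0.21569,+0.03046,+0.97599); SVD([r₁ r₂ r₃]) → R = UVᵀ:
  R  [+0.97394 +0.07016 -0.21569]
  R  [-0.06510 +0.99741 +0.03046]
  R  [+0.21727 -0.01562 +0.97599]
t = (+0.11859, +0.02387, +0.58034) m
tr R = 2.947338; θ = arccos((tr R − 1)/2) = 0.229987 rad = 13.177°
axis k = ((R−Rᵀ)₃₂, (R−Rᵀ)₁₃, (R−Rᵀ)₂₁) / (2 sinθ) = (-0.101059, -0.949618, -0.296669)
rvec = θ·k = (-0.023242, -0.218400, -0.068230)

rvec=(-0.0232, -0.2184, -0.0682) tvec=(0.1186, 0.0239, 0.5803)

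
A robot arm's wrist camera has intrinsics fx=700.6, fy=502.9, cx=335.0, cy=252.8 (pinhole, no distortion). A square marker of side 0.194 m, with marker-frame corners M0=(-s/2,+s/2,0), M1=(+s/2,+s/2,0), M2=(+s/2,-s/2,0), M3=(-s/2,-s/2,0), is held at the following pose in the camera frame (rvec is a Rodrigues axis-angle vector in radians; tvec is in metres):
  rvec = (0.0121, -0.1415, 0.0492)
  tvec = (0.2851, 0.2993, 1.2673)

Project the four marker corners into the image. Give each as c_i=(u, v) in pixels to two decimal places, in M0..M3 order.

c0=(437.96, 409.75) c1=(540.60, 410.06) c2=(546.16, 334.16) c3=(443.51, 332.18)

Intrinsics K: fx=700.6, fy=502.9, cx=335.0, cy=252.8
Marker side s = 0.194 m; corners in marker frame (Z=0):
  M0 = (-0.0970, +0.0970, 0)
  M1 = (+0.0970, +0.0970, 0)
  M2 = (+0.0970, -0.0970, 0)
  M3 = (-0.0970, -0.0970, 0)
rvec = (0.0121, -0.1415, 0.0492), |rvec| = θ = 0.15030 rad = 8.611°
Rodrigues: sinθ=0.14973, 1−cosθ=0.01127; R = I + sinθ·[k]× + (1−cosθ)·[k]×²:
    [+0.98880 -0.04987 -0.14067]
    [+0.04816 +0.99872 -0.01553]
    [+0.14126 +0.00858 +0.98993]
t = (0.2851, 0.2993, 1.2673) m
M0: Pc = R·M0+t = (+0.18435, +0.39150, +1.25443); u = 700.6·(+0.18435)/1.25443 + 335.0 = 437.9591, v = 502.9·(+0.39150)/1.25443 + 252.8 = 409.7538
M1: Pc = R·M1+t = (+0.37618, +0.40085, +1.28183); u = 700.6·(+0.37618)/1.28183 + 335.0 = 540.6030, v = 502.9·(+0.40085)/1.28183 + 252.8 = 410.0637
M2: Pc = R·M2+t = (+0.38585, +0.20710, +1.28017); u = 700.6·(+0.38585)/1.28017 + 335.0 = 546.1650, v = 502.9·(+0.20710)/1.28017 + 252.8 = 334.1552
M3: Pc = R·M3+t = (+0.19402, +0.19775, +1.25277); u = 700.6·(+0.19402)/1.25277 + 335.0 = 443.5064, v = 502.9·(+0.19775)/1.25277 + 252.8 = 332.1843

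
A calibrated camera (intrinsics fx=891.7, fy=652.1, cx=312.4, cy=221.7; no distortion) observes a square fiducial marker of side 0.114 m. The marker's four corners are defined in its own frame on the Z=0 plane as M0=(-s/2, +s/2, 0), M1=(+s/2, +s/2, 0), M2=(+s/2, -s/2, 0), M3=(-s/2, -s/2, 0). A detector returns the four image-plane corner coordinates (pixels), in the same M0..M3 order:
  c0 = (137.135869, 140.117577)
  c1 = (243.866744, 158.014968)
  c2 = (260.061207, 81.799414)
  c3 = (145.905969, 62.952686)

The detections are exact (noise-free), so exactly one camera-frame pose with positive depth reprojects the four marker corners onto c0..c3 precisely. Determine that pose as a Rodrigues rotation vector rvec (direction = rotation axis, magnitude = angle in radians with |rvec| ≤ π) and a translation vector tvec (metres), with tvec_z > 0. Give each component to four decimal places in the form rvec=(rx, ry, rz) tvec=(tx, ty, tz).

rvec=(0.5460, 0.0904, 0.2140) tvec=(-0.1163, -0.1504, 0.8939)

Intrinsics K: fx=891.7, fy=652.1, cx=312.4, cy=221.7
Marker side s = 0.114 m; corners in marker frame (Z=0):
  M0 = (-0.0570, +0.0570, 0)
  M1 = (+0.0570, +0.0570, 0)
  M2 = (+0.0570, -0.0570, 0)
  M3 = (-0.0570, -0.0570, 0)
Detected image corners:
  c0 = (137.135869, 140.117577) px
  c1 = (243.866744, 158.014968) px
  c2 = (260.061207, 81.799414) px
  c3 = (145.905969, 62.952686) px
Planar DLT: solve 8×8 A·h = b for H (H[2,2]=1):
  H  [+961.45119 +5.87284 +196.43380]
  H  [+157.49652 +737.62064 +111.98549]
  H  [-0.03182 +0.58608 +1.00000]
B = K⁻¹H; ‖b₁‖=1.118666, ‖b₂‖=1.118666; λ = 2/(‖b₁‖+‖b₂‖) = 0.893922, sign → tz>0 ⇒ λ=+0.893922
r₁ = λ·B[:,0] = (+0.97381,+0.22557,-0.02844); r₂ = λ·B[:,1] = (-0.17766,+0.83304,+0.52391)
r₃ = r₁×r₂ = (+0.14187,-0.50514,+0.85130); SVD([r₁ r₂ r₃]) → R = UVᵀ:
  R  [+0.97381 -0.17766 +0.14187]
  R  [+0.22557 +0.83304 -0.50514]
  R  [-0.02844 +0.52391 +0.85130]
t = (-0.11626, -0.15040, +0.89392) m
tr R = 2.658146; θ = arccos((tr R − 1)/2) = 0.593349 rad = 33.996°
axis k = ((R−Rᵀ)₃₂, (R−Rᵀ)₁₃, (R−Rᵀ)₂₁) / (2 sinθ) = (+0.920209, +0.152300, +0.360583)
rvec = θ·k = (+0.546005, +0.090367, +0.213951)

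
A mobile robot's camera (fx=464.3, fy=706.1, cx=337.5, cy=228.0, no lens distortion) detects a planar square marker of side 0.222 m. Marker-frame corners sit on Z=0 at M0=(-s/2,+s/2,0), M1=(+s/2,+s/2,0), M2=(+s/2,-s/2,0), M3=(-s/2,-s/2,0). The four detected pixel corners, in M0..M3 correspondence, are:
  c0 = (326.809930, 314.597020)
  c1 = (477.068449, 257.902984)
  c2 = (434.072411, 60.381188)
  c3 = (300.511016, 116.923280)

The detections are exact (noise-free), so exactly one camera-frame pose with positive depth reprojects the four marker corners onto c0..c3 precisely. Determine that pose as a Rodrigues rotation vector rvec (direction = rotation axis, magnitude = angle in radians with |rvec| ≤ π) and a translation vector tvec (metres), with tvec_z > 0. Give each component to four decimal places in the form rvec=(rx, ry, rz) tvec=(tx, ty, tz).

Intrinsics K: fx=464.3, fy=706.1, cx=337.5, cy=228.0
Marker side s = 0.222 m; corners in marker frame (Z=0):
  M0 = (-0.1110, +0.1110, 0)
  M1 = (+0.1110, +0.1110, 0)
  M2 = (+0.1110, -0.1110, 0)
  M3 = (-0.1110, -0.1110, 0)
Detected image corners:
  c0 = (326.809930, 314.597020) px
  c1 = (477.068449, 257.902984) px
  c2 = (434.072411, 60.381188) px
  c3 = (300.511016, 116.923280) px
Planar DLT: solve 8×8 A·h = b for H (H[2,2]=1):
  H  [+583.81863 -35.33132 +382.56905]
  H  [-281.01609 +797.08381 +182.44596]
  H  [-0.13870 -0.49614 +1.00000]
B = K⁻¹H; ‖b₁‖=1.410244, ‖b₂‖=1.410244; λ = 2/(‖b₁‖+‖b₂‖) = 0.709097, sign → tz>0 ⇒ λ=+0.709097
r₁ = λ·B[:,0] = (+0.96312,-0.25045,-0.09835); r₂ = λ·B[:,1] = (+0.20177,+0.91407,-0.35181)
r₃ = r₁×r₂ = (+0.17801,+0.31899,+0.93089); SVD([r₁ r₂ r₃]) → R = UVᵀ:
  R  [+0.96312 +0.20177 +0.17801]
  R  [-0.25045 +0.91407 +0.31899]
  R  [-0.09835 -0.35181 +0.93089]
t = (+0.06883, -0.04575, +0.70910) m
tr R = 2.808078; θ = arccos((tr R − 1)/2) = 0.441670 rad = 25.306°
axis k = ((R−Rᵀ)₃₂, (R−Rᵀ)₁₃, (R−Rᵀ)₂₁) / (2 sinθ) = (-0.784655, +0.323263, -0.528979)
rvec = θ·k = (-0.346558, +0.142775, -0.233634)

rvec=(-0.3466, 0.1428, -0.2336) tvec=(0.0688, -0.0457, 0.7091)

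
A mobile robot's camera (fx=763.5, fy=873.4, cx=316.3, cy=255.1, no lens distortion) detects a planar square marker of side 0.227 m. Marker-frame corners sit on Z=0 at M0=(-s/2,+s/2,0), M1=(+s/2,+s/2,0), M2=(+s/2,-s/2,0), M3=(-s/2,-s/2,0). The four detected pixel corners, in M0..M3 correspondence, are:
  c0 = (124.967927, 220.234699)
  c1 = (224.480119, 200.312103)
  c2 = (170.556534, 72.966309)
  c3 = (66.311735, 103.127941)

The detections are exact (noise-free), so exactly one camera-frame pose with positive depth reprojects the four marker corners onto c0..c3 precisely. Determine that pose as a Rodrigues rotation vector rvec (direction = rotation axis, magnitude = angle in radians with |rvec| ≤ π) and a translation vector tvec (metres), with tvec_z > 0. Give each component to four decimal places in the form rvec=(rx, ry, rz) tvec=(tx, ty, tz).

rvec=(0.6099, 0.3674, -0.2546) tvec=(-0.3092, -0.1635, 1.3864)

Intrinsics K: fx=763.5, fy=873.4, cx=316.3, cy=255.1
Marker side s = 0.227 m; corners in marker frame (Z=0):
  M0 = (-0.1135, +0.1135, 0)
  M1 = (+0.1135, +0.1135, 0)
  M2 = (+0.1135, -0.1135, 0)
  M3 = (-0.1135, -0.1135, 0)
Detected image corners:
  c0 = (124.967927, 220.234699) px
  c1 = (224.480119, 200.312103) px
  c2 = (170.556534, 72.966309) px
  c3 = (66.311735, 103.127941) px
Planar DLT: solve 8×8 A·h = b for H (H[2,2]=1):
  H  [+405.29826 +302.11463 +146.05254]
  H  [-153.20821 +592.43075 +152.12346]
  H  [-0.29384 +0.36700 +1.00000]
B = K⁻¹H; ‖b₁‖=0.721267, ‖b₂‖=0.721267; λ = 2/(‖b₁‖+‖b₂‖) = 1.386449, sign → tz>0 ⇒ λ=+1.386449
r₁ = λ·B[:,0] = (+0.90476,-0.12421,-0.40740); r₂ = λ·B[:,1] = (+0.33782,+0.79182,+0.50882)
r₃ = r₁×r₂ = (+0.25939,-0.59799,+0.75837); SVD([r₁ r₂ r₃]) → R = UVᵀ:
  R  [+0.90476 +0.33782 +0.25939]
  R  [-0.12421 +0.79182 -0.59799]
  R  [-0.40740 +0.50882 +0.75837]
t = (-0.30915, -0.16347, +1.38645) m
tr R = 2.454953; θ = arccos((tr R − 1)/2) = 0.756160 rad = 43.325°
axis k = ((R−Rᵀ)₃₂, (R−Rᵀ)₁₃, (R−Rᵀ)₂₁) / (2 sinθ) = (+0.806558, +0.485902, -0.336694)
rvec = θ·k = (+0.609887, +0.367419, -0.254595)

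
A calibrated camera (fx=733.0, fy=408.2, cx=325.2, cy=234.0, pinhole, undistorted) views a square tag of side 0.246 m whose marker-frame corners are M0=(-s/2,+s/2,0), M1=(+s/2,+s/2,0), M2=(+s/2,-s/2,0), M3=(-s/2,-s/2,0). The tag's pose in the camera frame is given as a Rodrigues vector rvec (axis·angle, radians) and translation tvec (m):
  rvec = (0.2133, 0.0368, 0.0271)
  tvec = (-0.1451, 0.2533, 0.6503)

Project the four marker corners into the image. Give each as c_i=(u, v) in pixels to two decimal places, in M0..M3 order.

c0=(33.52, 455.75) c1=(297.88, 463.07) c2=(302.26, 324.14) c3=(15.89, 318.03)

Intrinsics K: fx=733.0, fy=408.2, cx=325.2, cy=234.0
Marker side s = 0.246 m; corners in marker frame (Z=0):
  M0 = (-0.1230, +0.1230, 0)
  M1 = (+0.1230, +0.1230, 0)
  M2 = (+0.1230, -0.1230, 0)
  M3 = (-0.1230, -0.1230, 0)
rvec = (0.2133, 0.0368, 0.0271), |rvec| = θ = 0.21814 rad = 12.499°
Rodrigues: sinθ=0.21642, 1−cosθ=0.02370; R = I + sinθ·[k]× + (1−cosθ)·[k]×²:
    [+0.99896 -0.02298 +0.03939]
    [+0.03079 +0.97698 -0.21112]
    [-0.03363 +0.21211 +0.97667]
t = (-0.1451, 0.2533, 0.6503) m
M0: Pc = R·M0+t = (-0.27080, +0.36968, +0.68053); u = 733.0·(-0.27080)/0.68053 + 325.2 = 33.5211, v = 408.2·(+0.36968)/0.68053 + 234.0 = 455.7454
M1: Pc = R·M1+t = (-0.02505, +0.37726, +0.67225); u = 733.0·(-0.02505)/0.67225 + 325.2 = 297.8820, v = 408.2·(+0.37726)/0.67225 + 234.0 = 463.0742
M2: Pc = R·M2+t = (-0.01940, +0.13692, +0.62007); u = 733.0·(-0.01940)/0.62007 + 325.2 = 302.2648, v = 408.2·(+0.13692)/0.62007 + 234.0 = 324.1354
M3: Pc = R·M3+t = (-0.26515, +0.12934, +0.62835); u = 733.0·(-0.26515)/0.62835 + 325.2 = 15.8933, v = 408.2·(+0.12934)/0.62835 + 234.0 = 318.0273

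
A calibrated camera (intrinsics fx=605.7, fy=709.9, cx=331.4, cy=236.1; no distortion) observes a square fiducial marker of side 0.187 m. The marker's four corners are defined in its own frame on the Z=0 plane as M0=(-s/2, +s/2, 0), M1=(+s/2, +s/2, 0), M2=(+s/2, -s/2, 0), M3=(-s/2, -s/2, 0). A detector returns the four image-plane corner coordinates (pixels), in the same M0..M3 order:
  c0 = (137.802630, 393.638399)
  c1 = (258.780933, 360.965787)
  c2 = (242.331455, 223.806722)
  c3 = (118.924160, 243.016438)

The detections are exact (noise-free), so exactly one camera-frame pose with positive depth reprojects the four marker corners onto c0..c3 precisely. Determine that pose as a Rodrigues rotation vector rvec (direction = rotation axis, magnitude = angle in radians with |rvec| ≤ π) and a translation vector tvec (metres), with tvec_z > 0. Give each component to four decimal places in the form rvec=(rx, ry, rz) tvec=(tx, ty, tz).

Intrinsics K: fx=605.7, fy=709.9, cx=331.4, cy=236.1
Marker side s = 0.187 m; corners in marker frame (Z=0):
  M0 = (-0.0935, +0.0935, 0)
  M1 = (+0.0935, +0.0935, 0)
  M2 = (+0.0935, -0.0935, 0)
  M3 = (-0.0935, -0.0935, 0)
Detected image corners:
  c0 = (137.802630, 393.638399) px
  c1 = (258.780933, 360.965787) px
  c2 = (242.331455, 223.806722) px
  c3 = (118.924160, 243.016438) px
Planar DLT: solve 8×8 A·h = b for H (H[2,2]=1):
  H  [+749.34246 +100.42537 +192.37943]
  H  [+15.77057 +777.87434 +304.96554]
  H  [+0.50631 +0.03311 +1.00000]
B = K⁻¹H; ‖b₁‖=1.095248, ‖b₂‖=1.095248; λ = 2/(‖b₁‖+‖b₂‖) = 0.913035, sign → tz>0 ⇒ λ=+0.913035
r₁ = λ·B[:,0] = (+0.87663,-0.13346,+0.46228); r₂ = λ·B[:,1] = (+0.13484,+0.99041,+0.03023)
r₃ = r₁×r₂ = (-0.46188,+0.03583,+0.88622); SVD([r₁ r₂ r₃]) → R = UVᵀ:
  R  [+0.87663 +0.13484 -0.46188]
  R  [-0.13346 +0.99041 +0.03583]
  R  [+0.46228 +0.03023 +0.88622]
t = (-0.20956, +0.08857, +0.91304) m
tr R = 2.753260; θ = arccos((tr R − 1)/2) = 0.501984 rad = 28.762°
axis k = ((R−Rᵀ)₃₂, (R−Rᵀ)₁₃, (R−Rᵀ)₂₁) / (2 sinθ) = (-0.005821, -0.960330, -0.278806)
rvec = θ·k = (-0.002922, -0.482070, -0.139956)

rvec=(-0.0029, -0.4821, -0.1400) tvec=(-0.2096, 0.0886, 0.9130)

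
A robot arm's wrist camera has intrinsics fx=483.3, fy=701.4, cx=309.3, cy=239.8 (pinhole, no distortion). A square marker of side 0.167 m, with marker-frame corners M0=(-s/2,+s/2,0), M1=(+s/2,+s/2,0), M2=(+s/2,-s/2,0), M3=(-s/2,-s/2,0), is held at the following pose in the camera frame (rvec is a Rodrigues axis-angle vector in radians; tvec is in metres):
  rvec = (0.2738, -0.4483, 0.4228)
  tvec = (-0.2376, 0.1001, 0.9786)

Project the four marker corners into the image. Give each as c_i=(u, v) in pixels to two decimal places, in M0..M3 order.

c0=(135.09, 347.01) c1=(212.32, 376.59) c2=(245.91, 277.90) c3=(169.27, 239.07)

Intrinsics K: fx=483.3, fy=701.4, cx=309.3, cy=239.8
Marker side s = 0.167 m; corners in marker frame (Z=0):
  M0 = (-0.0835, +0.0835, 0)
  M1 = (+0.0835, +0.0835, 0)
  M2 = (+0.0835, -0.0835, 0)
  M3 = (-0.0835, -0.0835, 0)
rvec = (0.2738, -0.4483, 0.4228), |rvec| = θ = 0.67431 rad = 38.635°
Rodrigues: sinθ=0.62436, 1−cosθ=0.21886; R = I + sinθ·[k]× + (1−cosθ)·[k]×²:
    [+0.81722 -0.45056 -0.35937]
    [+0.33240 +0.87787 -0.34475]
    [+0.47081 +0.16228 +0.86718]
t = (-0.2376, 0.1001, 0.9786) m
M0: Pc = R·M0+t = (-0.34346, +0.14565, +0.95284); u = 483.3·(-0.34346)/0.95284 + 309.3 = 135.0898, v = 701.4·(+0.14565)/0.95284 + 239.8 = 347.0133
M1: Pc = R·M1+t = (-0.20698, +0.20116, +1.03146); u = 483.3·(-0.20698)/1.03146 + 309.3 = 212.3161, v = 701.4·(+0.20116)/1.03146 + 239.8 = 376.5880
M2: Pc = R·M2+t = (-0.13174, +0.05455, +1.00436); u = 483.3·(-0.13174)/1.00436 + 309.3 = 245.9064, v = 701.4·(+0.05455)/1.00436 + 239.8 = 277.8972
M3: Pc = R·M3+t = (-0.26822, -0.00096, +0.92574); u = 483.3·(-0.26822)/0.92574 + 309.3 = 169.2723, v = 701.4·(-0.00096)/0.92574 + 239.8 = 239.0745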